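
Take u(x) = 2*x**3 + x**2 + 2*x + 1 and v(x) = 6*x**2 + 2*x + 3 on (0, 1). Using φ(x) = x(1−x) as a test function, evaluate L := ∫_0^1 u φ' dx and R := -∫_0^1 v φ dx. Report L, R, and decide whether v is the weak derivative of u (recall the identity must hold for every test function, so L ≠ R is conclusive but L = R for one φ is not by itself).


LHS = -4/5, RHS = -29/30. No, v is not the weak derivative of u.

u(x) = 2*x**3 + x**2 + 2*x + 1, classical derivative u'(x) = 6*x**2 + 2*x + 2.
φ(x) = x(1−x), so φ'(x) = 1 - 2*x.
Note φ(0) = φ(1) = 0, so the boundary term u·φ vanishes.
LHS = ∫_0^1 u(x) φ'(x) dx = ∫_0^1 (-4*x^4 - 3*x^2 + 1) dx. Term by term:
  ∫_0^1 -4*x^4 dx = -4/5;  ∫_0^1 -3*x^2 dx = -1;  ∫_0^1 1 dx = 1.
Sum: -4/5 − 1 + 1 = -4/5.
So LHS = -4/5.
∫_0^1 v(x) φ(x) dx = ∫_0^1 (-6*x^4 + 4*x^3 - x^2 + 3*x) dx. Term by term:
  ∫_0^1 -6*x^4 dx = -6/5;  ∫_0^1 4*x^3 dx = 1;  ∫_0^1 -x^2 dx = -1/3;
  ∫_0^1 3*x dx = 3/2.
Sum: -6/5 + 1 − 1/3 + 3/2 = 29/30.
So RHS = -∫_0^1 v(x) φ(x) dx = -29/30.
LHS − RHS = 1/6 ≠ 0, so the identity fails.
(For a valid weak derivative the identity must hold for EVERY test function, in particular this one. The failure shows v is NOT the weak derivative of u.)
Correct weak derivative would be u'(x) = 6*x**2 + 2*x + 2.


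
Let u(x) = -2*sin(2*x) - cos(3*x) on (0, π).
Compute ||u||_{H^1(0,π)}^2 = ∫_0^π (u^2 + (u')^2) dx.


||u||_{H^1(0,π)}^2 = -32 + 15*π

u'(x) = 3*sin(3*x) - 4*cos(2*x).
Expand u² and (u')² and integrate term by term on (0, π), using: for integers n ≥ 1, ∫_0^π sin²(nx) dx = ∫_0^π cos²(nx) dx = π/2; for n ≠ n', ∫_0^π sin(nx)sin(n'x) dx = ∫_0^π cos(nx)cos(n'x) dx = 0; and by product-to-sum, ∫_0^π sin(nx)cos(n'x) dx = ½∫_0^π [sin((n+n')x) + sin((n−n')x)] dx, which is 0 when n+n' is even and 2n/(n²−n'²) when n+n' is odd (it need not vanish on (0, π)).
  u² squared terms: (-1)²·∫cos(3x)² dx = 1·π/2 = π/2;  (-2)²·∫sin(2x)² dx = 4·π/2 = 2*π.
  u² cross terms: 2·(-1)·(-2)·∫cos(3x)·sin(2x) dx = 4·(-4/5) = -16/5.
  So ∫_0^π u² dx = π/2 + 2*π − 16/5 = -16/5 + 5*π/2.
  (u')² squared terms: (-4)²·∫cos(2x)² dx = 16·π/2 = 8*π;  (3)²·∫sin(3x)² dx = 9·π/2 = 9*π/2.
  (u')² cross terms: 2·(-4)·(3)·∫cos(2x)·sin(3x) dx = -24·(6/5) = -144/5.
  So ∫_0^π (u')² dx = 8*π + 9*π/2 − 144/5 = -144/5 + 25*π/2.
||u||_{H^1}^2 = (-16/5 + 5*π/2) + (-144/5 + 25*π/2) = -32 + 15*π.


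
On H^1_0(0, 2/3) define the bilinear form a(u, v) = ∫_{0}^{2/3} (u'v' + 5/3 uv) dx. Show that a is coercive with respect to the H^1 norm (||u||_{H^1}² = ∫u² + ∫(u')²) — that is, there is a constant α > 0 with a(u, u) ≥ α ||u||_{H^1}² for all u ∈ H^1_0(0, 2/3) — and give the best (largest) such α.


α = 1

Coercivity of a(·,·) on H^1_0(0, 2/3) means a(u, u) ≥ α ||u||_{H^1}² for every u ∈ H^1_0.
The interval has length L = 2/3, and Poincaré/coercivity depend only on L. Here a(u, u) = ∫(u')² + (5/3)·∫u².
Here c = 5/3 ≥ 1, so a(u,u) = ∫(u')² + c∫u² ≥ ∫(u')² + ∫u² = ||u||_{H^1}², i.e. α = 1 works. No larger α is possible: a(u,u) ≥ α||u||_{H^1}² means (1−α)∫(u')² ≥ (α−c)∫u², and for the modes u_n = sin(nπ(x−x₀)/L) (x₀ the left endpoint) one has ∫u_n²/∫(u_n')² = (L/(nπ))² → 0, so a(u_n,u_n)/||u_n||_{H^1}² → 1. Hence the optimal constant is α = 1.
Therefore α = 1.


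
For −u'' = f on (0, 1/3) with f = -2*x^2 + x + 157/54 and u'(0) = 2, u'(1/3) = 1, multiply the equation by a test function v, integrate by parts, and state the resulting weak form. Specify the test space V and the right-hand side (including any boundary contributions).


V = H^1(0, 1/3) (v unrestricted at boundary; u is determined up to an additive constant); weak form: ∫_0^1/3 u'v' dx = ∫_0^1/3 (-2*x^2 + x + 157/54) v dx + v(1/3) − 2·v(0) for all v ∈ V.

Multiply both sides by a test function v and integrate from 0 to 1/3:
  ∫_0^1/3 −u''(x) v(x) dx = ∫_0^1/3 f(x) v(x) dx.
Integrate the LHS by parts once:
  ∫_0^1/3 −u'' v dx = −[u'(x) v(x)]_0^1/3 + ∫_0^1/3 u'(x) v'(x) dx.
Thus ∫_0^1/3 u'(x) v'(x) dx = ∫_0^1/3 f(x) v(x) dx + [u'(x) v(x)]_0^1/3.
Choose V so that boundary terms are either known or forced to vanish.
u has inhomogeneous Neumann u'(0) = 2, u'(1/3) = 1. [u' v]_0^1/3 = (1)·v(1/3) − (2)·v(0) = v(1/3) − 2·v(0). Take V = H^1(0, 1/3); boundary term becomes part of RHS.
Weak formulation: find u (satisfying any essential BC) such that ∫_0^1/3 u'(x) v'(x) dx = ∫_0^1/3 f v dx + v(1/3) − 2·v(0) for all v ∈ V (Neumann data are natural BCs: they enter the RHS as boundary terms).
Substituting f(x) = -2*x^2 + x + 157/54, the right-hand side is ∫_0^1/3 (-2*x^2 + x + 157/54) v dx + v(1/3) − 2·v(0).
Compatibility check (pure Neumann): taking v ≡ 1 ∈ V gives 0 = ∫_0^1/3 f dx + (1) − (2), i.e. ∫_0^1/3 f dx must equal u'(0) − u'(1/3) = 1. Indeed ∫_0^1/3 (-2*x^2 + x + 157/54) dx = 1, so the data are compatible. The solution is then unique only up to an additive constant (fix it e.g. by requiring ∫_0^1/3 u dx = 0).


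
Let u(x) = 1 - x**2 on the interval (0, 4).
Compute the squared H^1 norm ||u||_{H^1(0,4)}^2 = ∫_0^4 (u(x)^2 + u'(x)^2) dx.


||u||_{H^1}^2 = 3772/15

The H^1 norm (squared) on an interval (0, L) is
  ||u||_{H^1}^2 = ∫_0^L u(x)^2 dx + ∫_0^L u'(x)^2 dx.
Compute u'(x) = -2*x.
Then u(x)^2 = x**4 - 2*x**2 + 1 and u'(x)^2 = 4*x**2.
Integrate each monomial from 0 to 4 using ∫_0^4 c·x^n dx = c·4^(n+1)/(n+1):
  ∫_0^4 u(x)^2 dx = ∫_0^4 (x^4 - 2*x^2 + 1) dx. Term by term:
    ∫_0^4 x^4 dx = 1024/5;  ∫_0^4 -2*x^2 dx = -128/3;  ∫_0^4 1 dx = 4.
  Sum: 1024/5 − 128/3 + 4 = 2492/15.
  ∫_0^4 u'(x)^2 dx = ∫_0^4 (4*x^2) dx. Term by term:
    ∫_0^4 4*x^2 dx = 256/3.
Adding: ||u||_{H^1}^2 = 2492/15 + 256/3 = 3772/15.


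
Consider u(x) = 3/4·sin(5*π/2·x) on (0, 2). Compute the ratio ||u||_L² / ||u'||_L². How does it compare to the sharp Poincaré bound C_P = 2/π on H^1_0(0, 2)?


||u||_L² / ||u'||_L² = 2/(5*π) < C_P = 2/π.

u(x) = 3/4·sin(5*π/2·x), so u'(x) = 15*π*cos(5*π*x/2)/8.
Writing u(x) = A·sin(kπx/L) with A = 3/4 and k = 5, use ∫_0^L sin²(kπx/L) dx = L/2 and ∫_0^L cos²(kπx/L) dx = L/2.
u² = 9/16·sin²(5*π/2·x) and (u')² = 225*π^2/64·cos²(5*π/2·x), and each of sin², cos² integrates to L/2 = 1 over (0, 2).
∫_0^2 u² dx = 9/16, so ||u||_L² = 3/4.
∫_0^2 (u')² dx = 225*π^2/64, so ||u'||_L² = 15*π/8.
Ratio ||u||_L² / ||u'||_L² = 2/(5*π).
Sharp Poincaré constant on H^1_0(0, 2) is C_P = L/π = 2/π, achieved by sin(π/2·x).
This is the k = 5 harmonic; the ratio L/(kπ) is strictly less than C_P = L/π, consistent with the sharp inequality ||u||_L² ≤ C_P ||u'||_L².


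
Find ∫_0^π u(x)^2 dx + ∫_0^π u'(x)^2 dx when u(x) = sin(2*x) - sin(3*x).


||u||_{H^1(0,π)}^2 = 15*π/2

u'(x) = 2*cos(2*x) - 3*cos(3*x).
Expand u² and (u')² and integrate term by term on (0, π), using: for integers n ≥ 1, ∫_0^π sin²(nx) dx = ∫_0^π cos²(nx) dx = π/2; for n ≠ n', ∫_0^π sin(nx)sin(n'x) dx = ∫_0^π cos(nx)cos(n'x) dx = 0; and by product-to-sum, ∫_0^π sin(nx)cos(n'x) dx = ½∫_0^π [sin((n+n')x) + sin((n−n')x)] dx, which is 0 when n+n' is even and 2n/(n²−n'²) when n+n' is odd (it need not vanish on (0, π)).
  u² squared terms: (-1)²·∫sin(3x)² dx = 1·π/2 = π/2;  (1)²·∫sin(2x)² dx = 1·π/2 = π/2.
  u² cross terms: 2·(-1)·(1)·∫sin(3x)·sin(2x) dx = -2·(0) = 0.
  So ∫_0^π u² dx = π/2 + π/2 + 0 = π.
  (u')² squared terms: (-3)²·∫cos(3x)² dx = 9·π/2 = 9*π/2;  (2)²·∫cos(2x)² dx = 4·π/2 = 2*π.
  (u')² cross terms: 2·(-3)·(2)·∫cos(3x)·cos(2x) dx = -12·(0) = 0.
  So ∫_0^π (u')² dx = 9*π/2 + 2*π + 0 = 13*π/2.
||u||_{H^1}^2 = (π) + (13*π/2) = 15*π/2.


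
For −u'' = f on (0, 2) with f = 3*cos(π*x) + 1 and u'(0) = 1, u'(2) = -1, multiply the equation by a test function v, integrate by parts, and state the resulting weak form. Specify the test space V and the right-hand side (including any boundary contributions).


V = H^1(0, 2) (v unrestricted at boundary; u is determined up to an additive constant); weak form: ∫_0^2 u'v' dx = ∫_0^2 (3*cos(π*x) + 1) v dx − v(2) − v(0) for all v ∈ V.

Multiply both sides by a test function v and integrate from 0 to 2:
  ∫_0^2 −u''(x) v(x) dx = ∫_0^2 f(x) v(x) dx.
Integrate the LHS by parts once:
  ∫_0^2 −u'' v dx = −[u'(x) v(x)]_0^2 + ∫_0^2 u'(x) v'(x) dx.
Thus ∫_0^2 u'(x) v'(x) dx = ∫_0^2 f(x) v(x) dx + [u'(x) v(x)]_0^2.
Choose V so that boundary terms are either known or forced to vanish.
u has inhomogeneous Neumann u'(0) = 1, u'(2) = -1. [u' v]_0^2 = (-1)·v(2) − (1)·v(0) = − v(2) − v(0). Take V = H^1(0, 2); boundary term becomes part of RHS.
Weak formulation: find u (satisfying any essential BC) such that ∫_0^2 u'(x) v'(x) dx = ∫_0^2 f v dx − v(2) − v(0) for all v ∈ V (Neumann data are natural BCs: they enter the RHS as boundary terms).
Substituting f(x) = 3*cos(π*x) + 1, the right-hand side is ∫_0^2 (3*cos(π*x) + 1) v dx − v(2) − v(0).
Compatibility check (pure Neumann): taking v ≡ 1 ∈ V gives 0 = ∫_0^2 f dx + (-1) − (1), i.e. ∫_0^2 f dx must equal u'(0) − u'(2) = 2. Indeed ∫_0^2 (3*cos(π*x) + 1) dx = 2, so the data are compatible. The solution is then unique only up to an additive constant (fix it e.g. by requiring ∫_0^2 u dx = 0).


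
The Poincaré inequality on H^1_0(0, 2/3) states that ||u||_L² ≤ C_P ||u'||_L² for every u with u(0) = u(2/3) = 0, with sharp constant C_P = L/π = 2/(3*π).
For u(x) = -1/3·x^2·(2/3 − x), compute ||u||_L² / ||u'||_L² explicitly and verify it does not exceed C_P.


||u||_L² / ||u'||_L² = sqrt(14)/21 < C_P = 2/(3*π).

u(x) = -1/3·x^2·(2/3 − x), so u'(x) = x*(9*x - 4)/9.
u(x) = -1/3·x^2·(2/3 − x) vanishes at x = 0 and x = 2/3, so u ∈ H^1_0(0, 2/3). Differentiate via the product rule and integrate the resulting polynomials term by term.
  ∫_0^2/3 u² dx = ∫_0^2/3 (x^6/9 - 4*x^5/27 + 4*x^4/81) dx. Term by term:
    ∫_0^2/3 x^6/9 dx = 128/137781;  ∫_0^2/3 -4*x^5/27 dx = -128/59049;  ∫_0^2/3 4*x^4/81 dx = 128/98415.
  Sum: 128/137781 − 128/59049 + 128/98415 = 128/2066715.
  ∫_0^2/3 (u')² dx = ∫_0^2/3 (x^4 - 8*x^3/9 + 16*x^2/81) dx. Term by term:
    ∫_0^2/3 x^4 dx = 32/1215;  ∫_0^2/3 -8*x^3/9 dx = -32/729;  ∫_0^2/3 16*x^2/81 dx = 128/6561.
  Sum: 32/1215 − 32/729 + 128/6561 = 64/32805.
∫_0^2/3 u² dx = 128/2066715, so ||u||_L² = 8*sqrt(70)/8505.
∫_0^2/3 (u')² dx = 64/32805, so ||u'||_L² = 8*sqrt(5)/405.
Ratio ||u||_L² / ||u'||_L² = sqrt(14)/21.
Sharp Poincaré constant on H^1_0(0, 2/3) is C_P = L/π = 2/(3*π), achieved by sin(3*π/2·x).
A polynomial bump cannot attain the sharp Poincaré constant (only the first sine eigenfunction does), so the ratio is strictly less than C_P, consistent with ||u||_L² ≤ C_P ||u'||_L².


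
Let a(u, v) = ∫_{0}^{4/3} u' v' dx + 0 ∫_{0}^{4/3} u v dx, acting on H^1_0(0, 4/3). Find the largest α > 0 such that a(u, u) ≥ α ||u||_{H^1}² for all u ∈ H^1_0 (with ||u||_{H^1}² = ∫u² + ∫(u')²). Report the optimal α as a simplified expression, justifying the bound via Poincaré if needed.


α = 9*π^2/(16 + 9*π^2)

Coercivity of a(·,·) on H^1_0(0, 4/3) means a(u, u) ≥ α ||u||_{H^1}² for every u ∈ H^1_0.
The interval has length L = 4/3, and Poincaré/coercivity depend only on L. Here a(u, u) = ∫(u')² + (0)·∫u².
Here c = 0, so a(u,u) = ∫(u')² alone. The condition a(u,u) ≥ α||u||_{H^1}² reads (1−α)∫(u')² ≥ (α−c)∫u². Any admissible α is ≤ 1 (rapidly oscillating u have ∫u²/∫(u')² → 0), and α = 1 would force 0 ≥ (1−c)∫u², impossible since c < 1; so 1−α > 0. By the sharp Poincaré inequality on H^1_0 of an interval of length L, ∫(u')² ≥ (π/L)²∫u² with equality for the first sine mode sin(π(x−x₀)/L) (x₀ the left endpoint), so the inequality holds for all u iff (1−α)(π/L)² ≥ α − c, i.e. α ≤ ((π/L)² + c)/((π/L)² + 1) = (1 + c(L/π)²)/(1 + (L/π)²). (Direct route, valid since c ≤ 0: Poincaré gives c∫u² ≥ c(L/π)²∫(u')², so a(u,u) ≥ (1 + c(L/π)²)∫(u')², while ||u||_{H^1}² ≤ (1 + (L/π)²)∫(u')²; dividing yields the same α.) With (π/L)² = 9*π^2/16 and c = 0, the largest admissible constant is α = ((π/L)² + c)/((π/L)² + 1).
Simplifying, α = 9*π^2/(16 + 9*π^2).


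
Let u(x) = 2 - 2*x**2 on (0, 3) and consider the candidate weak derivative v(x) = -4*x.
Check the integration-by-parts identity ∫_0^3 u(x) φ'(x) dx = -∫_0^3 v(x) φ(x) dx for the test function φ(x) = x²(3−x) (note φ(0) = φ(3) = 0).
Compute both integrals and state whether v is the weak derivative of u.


LHS = 243/5, RHS = 243/5. Yes, v = u' weakly.

u(x) = 2 - 2*x**2, classical derivative u'(x) = -4*x.
φ(x) = x²(3−x), so φ'(x) = 3*x*(2 - x).
Note φ(0) = φ(3) = 0, so the boundary term u·φ vanishes.
LHS = ∫_0^3 u(x) φ'(x) dx = ∫_0^3 (6*x^4 - 12*x^3 - 6*x^2 + 12*x) dx. Term by term:
  ∫_0^3 6*x^4 dx = 1458/5;  ∫_0^3 -12*x^3 dx = -243;  ∫_0^3 -6*x^2 dx = -54;
  ∫_0^3 12*x dx = 54.
Sum: 1458/5 − 243 − 54 + 54 = 243/5.
So LHS = 243/5.
∫_0^3 v(x) φ(x) dx = ∫_0^3 (4*x^4 - 12*x^3) dx. Term by term:
  ∫_0^3 4*x^4 dx = 972/5;  ∫_0^3 -12*x^3 dx = -243.
Sum: 972/5 − 243 = -243/5.
So RHS = -∫_0^3 v(x) φ(x) dx = 243/5.
LHS = RHS, so the identity holds for this test φ.
Moreover u is smooth here and v(x) = u'(x) = -4*x pointwise, so the identity holds for every test function. Hence v is the weak derivative of u.


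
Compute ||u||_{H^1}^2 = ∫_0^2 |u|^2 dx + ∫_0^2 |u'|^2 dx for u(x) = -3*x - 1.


||u||_{H^1}^2 = 56

The H^1 norm (squared) on an interval (0, L) is
  ||u||_{H^1}^2 = ∫_0^L u(x)^2 dx + ∫_0^L u'(x)^2 dx.
Compute u'(x) = -3.
Then u(x)^2 = 9*x**2 + 6*x + 1 and u'(x)^2 = 9.
Integrate each monomial from 0 to 2 using ∫_0^2 c·x^n dx = c·2^(n+1)/(n+1):
  ∫_0^2 u(x)^2 dx = ∫_0^2 (9*x^2 + 6*x + 1) dx. Term by term:
    ∫_0^2 9*x^2 dx = 24;  ∫_0^2 6*x dx = 12;  ∫_0^2 1 dx = 2.
  Sum: 24 + 12 + 2 = 38.
  ∫_0^2 u'(x)^2 dx = ∫_0^2 (9) dx. Term by term:
    ∫_0^2 9 dx = 18.
Adding: ||u||_{H^1}^2 = 38 + 18 = 56.


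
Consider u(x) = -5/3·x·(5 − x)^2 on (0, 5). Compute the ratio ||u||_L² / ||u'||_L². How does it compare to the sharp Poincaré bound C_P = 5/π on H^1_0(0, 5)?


||u||_L² / ||u'||_L² = 5*sqrt(14)/14 < C_P = 5/π.

u(x) = -5/3·x·(5 − x)^2, so u'(x) = -5*x^2 + 100*x/3 - 125/3.
u(x) = -5/3·x·(5 − x)^2 vanishes at x = 0 and x = 5, so u ∈ H^1_0(0, 5). Differentiate via the product rule and integrate the resulting polynomials term by term.
  ∫_0^5 u² dx = ∫_0^5 (25*x^6/9 - 500*x^5/9 + 1250*x^4/3 - 12500*x^3/9 + 15625*x^2/9) dx. Term by term:
    ∫_0^5 25*x^6/9 dx = 1953125/63;  ∫_0^5 -500*x^5/9 dx = -3906250/27;  ∫_0^5 1250*x^4/3 dx = 781250/3;
    ∫_0^5 -12500*x^3/9 dx = -1953125/9;  ∫_0^5 15625*x^2/9 dx = 1953125/27.
  Sum: 1953125/63 − 3906250/27 + 781250/3 − 1953125/9 + 1953125/27 = 390625/189.
  ∫_0^5 (u')² dx = ∫_0^5 (25*x^4 - 1000*x^3/3 + 13750*x^2/9 - 25000*x/9 + 15625/9) dx. Term by term:
    ∫_0^5 25*x^4 dx = 15625;  ∫_0^5 -1000*x^3/3 dx = -156250/3;  ∫_0^5 13750*x^2/9 dx = 1718750/27;
    ∫_0^5 -25000*x/9 dx = -312500/9;  ∫_0^5 15625/9 dx = 78125/9.
  Sum: 15625 − 156250/3 + 1718750/27 − 312500/9 + 78125/9 = 31250/27.
∫_0^5 u² dx = 390625/189, so ||u||_L² = 625*sqrt(21)/63.
∫_0^5 (u')² dx = 31250/27, so ||u'||_L² = 125*sqrt(6)/9.
Ratio ||u||_L² / ||u'||_L² = 5*sqrt(14)/14.
Sharp Poincaré constant on H^1_0(0, 5) is C_P = L/π = 5/π, achieved by sin(π/5·x).
A polynomial bump cannot attain the sharp Poincaré constant (only the first sine eigenfunction does), so the ratio is strictly less than C_P, consistent with ||u||_L² ≤ C_P ||u'||_L².


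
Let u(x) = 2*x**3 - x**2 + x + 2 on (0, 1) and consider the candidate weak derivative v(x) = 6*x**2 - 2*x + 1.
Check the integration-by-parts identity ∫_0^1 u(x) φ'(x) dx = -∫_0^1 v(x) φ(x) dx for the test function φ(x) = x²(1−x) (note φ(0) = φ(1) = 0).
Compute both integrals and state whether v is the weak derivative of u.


LHS = -11/60, RHS = -11/60. Yes, v = u' weakly.

u(x) = 2*x**3 - x**2 + x + 2, classical derivative u'(x) = 6*x**2 - 2*x + 1.
φ(x) = x²(1−x), so φ'(x) = x*(2 - 3*x).
Note φ(0) = φ(1) = 0, so the boundary term u·φ vanishes.
LHS = ∫_0^1 u(x) φ'(x) dx = ∫_0^1 (-6*x^5 + 7*x^4 - 5*x^3 - 4*x^2 + 4*x) dx. Term by term:
  ∫_0^1 -6*x^5 dx = -1;  ∫_0^1 7*x^4 dx = 7/5;  ∫_0^1 -5*x^3 dx = -5/4;
  ∫_0^1 -4*x^2 dx = -4/3;  ∫_0^1 4*x dx = 2.
Sum: -1 + 7/5 − 5/4 − 4/3 + 2 = -11/60.
So LHS = -11/60.
∫_0^1 v(x) φ(x) dx = ∫_0^1 (-6*x^5 + 8*x^4 - 3*x^3 + x^2) dx. Term by term:
  ∫_0^1 -6*x^5 dx = -1;  ∫_0^1 8*x^4 dx = 8/5;  ∫_0^1 -3*x^3 dx = -3/4;
  ∫_0^1 x^2 dx = 1/3.
Sum: -1 + 8/5 − 3/4 + 1/3 = 11/60.
So RHS = -∫_0^1 v(x) φ(x) dx = -11/60.
LHS = RHS, so the identity holds for this test φ.
Moreover u is smooth here and v(x) = u'(x) = 6*x**2 - 2*x + 1 pointwise, so the identity holds for every test function. Hence v is the weak derivative of u.


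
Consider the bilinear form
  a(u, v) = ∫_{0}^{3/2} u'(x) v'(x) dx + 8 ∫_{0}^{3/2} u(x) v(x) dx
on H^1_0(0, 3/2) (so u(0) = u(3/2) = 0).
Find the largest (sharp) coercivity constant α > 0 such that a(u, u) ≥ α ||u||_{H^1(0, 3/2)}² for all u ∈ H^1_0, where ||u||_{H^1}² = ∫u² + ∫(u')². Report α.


α = 1

Coercivity of a(·,·) on H^1_0(0, 3/2) means a(u, u) ≥ α ||u||_{H^1}² for every u ∈ H^1_0.
The interval has length L = 3/2, and Poincaré/coercivity depend only on L. Here a(u, u) = ∫(u')² + (8)·∫u².
Here c = 8 ≥ 1, so a(u,u) = ∫(u')² + c∫u² ≥ ∫(u')² + ∫u² = ||u||_{H^1}², i.e. α = 1 works. No larger α is possible: a(u,u) ≥ α||u||_{H^1}² means (1−α)∫(u')² ≥ (α−c)∫u², and for the modes u_n = sin(nπ(x−x₀)/L) (x₀ the left endpoint) one has ∫u_n²/∫(u_n')² = (L/(nπ))² → 0, so a(u_n,u_n)/||u_n||_{H^1}² → 1. Hence the optimal constant is α = 1.
Therefore α = 1.


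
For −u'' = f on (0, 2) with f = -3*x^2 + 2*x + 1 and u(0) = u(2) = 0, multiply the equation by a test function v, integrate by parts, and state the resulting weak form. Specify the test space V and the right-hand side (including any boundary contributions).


V = H^1_0(0, 2) (so v(0) = v(2) = 0); weak form: ∫_0^2 u'v' dx = ∫_0^2 (-3*x^2 + 2*x + 1) v dx for all v ∈ V.

Multiply both sides by a test function v and integrate from 0 to 2:
  ∫_0^2 −u''(x) v(x) dx = ∫_0^2 f(x) v(x) dx.
Integrate the LHS by parts once:
  ∫_0^2 −u'' v dx = −[u'(x) v(x)]_0^2 + ∫_0^2 u'(x) v'(x) dx.
Thus ∫_0^2 u'(x) v'(x) dx = ∫_0^2 f(x) v(x) dx + [u'(x) v(x)]_0^2.
Choose V so that boundary terms are either known or forced to vanish.
u is Dirichlet: u(0) = u(2) = 0. Let V = H^1_0(0, 2); then v(0) = v(2) = 0, and [u' v]_0^2 = 0.
Weak formulation: find u (satisfying any essential BC) such that ∫_0^2 u'(x) v'(x) dx = ∫_0^2 f v dx for all v ∈ V.
Substituting f(x) = -3*x^2 + 2*x + 1, the right-hand side is ∫_0^2 (-3*x^2 + 2*x + 1) v dx.


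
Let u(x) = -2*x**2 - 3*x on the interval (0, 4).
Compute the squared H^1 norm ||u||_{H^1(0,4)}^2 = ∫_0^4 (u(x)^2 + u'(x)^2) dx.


||u||_{H^1}^2 = 35228/15

The H^1 norm (squared) on an interval (0, L) is
  ||u||_{H^1}^2 = ∫_0^L u(x)^2 dx + ∫_0^L u'(x)^2 dx.
Compute u'(x) = -4*x - 3.
Then u(x)^2 = 4*x**4 + 12*x**3 + 9*x**2 and u'(x)^2 = 16*x**2 + 24*x + 9.
Integrate each monomial from 0 to 4 using ∫_0^4 c·x^n dx = c·4^(n+1)/(n+1):
  ∫_0^4 u(x)^2 dx = ∫_0^4 (4*x^4 + 12*x^3 + 9*x^2) dx. Term by term:
    ∫_0^4 4*x^4 dx = 4096/5;  ∫_0^4 12*x^3 dx = 768;  ∫_0^4 9*x^2 dx = 192.
  Sum: 4096/5 + 768 + 192 = 8896/5.
  ∫_0^4 u'(x)^2 dx = ∫_0^4 (16*x^2 + 24*x + 9) dx. Term by term:
    ∫_0^4 16*x^2 dx = 1024/3;  ∫_0^4 24*x dx = 192;  ∫_0^4 9 dx = 36.
  Sum: 1024/3 + 192 + 36 = 1708/3.
Adding: ||u||_{H^1}^2 = 8896/5 + 1708/3 = 35228/15.


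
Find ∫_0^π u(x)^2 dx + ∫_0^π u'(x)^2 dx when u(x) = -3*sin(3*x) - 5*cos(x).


||u||_{H^1(0,π)}^2 = 70*π

u'(x) = 5*sin(x) - 9*cos(3*x).
Expand u² and (u')² and integrate term by term on (0, π), using: for integers n ≥ 1, ∫_0^π sin²(nx) dx = ∫_0^π cos²(nx) dx = π/2; for n ≠ n', ∫_0^π sin(nx)sin(n'x) dx = ∫_0^π cos(nx)cos(n'x) dx = 0; and by product-to-sum, ∫_0^π sin(nx)cos(n'x) dx = ½∫_0^π [sin((n+n')x) + sin((n−n')x)] dx, which is 0 when n+n' is even and 2n/(n²−n'²) when n+n' is odd (it need not vanish on (0, π)).
  u² squared terms: (-5)²·∫cos(x)² dx = 25·π/2 = 25*π/2;  (-3)²·∫sin(3x)² dx = 9·π/2 = 9*π/2.
  u² cross terms: 2·(-5)·(-3)·∫cos(x)·sin(3x) dx = 30·(0) = 0.
  So ∫_0^π u² dx = 25*π/2 + 9*π/2 + 0 = 17*π.
  (u')² squared terms: (-9)²·∫cos(3x)² dx = 81·π/2 = 81*π/2;  (5)²·∫sin(x)² dx = 25·π/2 = 25*π/2.
  (u')² cross terms: 2·(-9)·(5)·∫cos(3x)·sin(x) dx = -90·(0) = 0.
  So ∫_0^π (u')² dx = 81*π/2 + 25*π/2 + 0 = 53*π.
||u||_{H^1}^2 = (17*π) + (53*π) = 70*π.


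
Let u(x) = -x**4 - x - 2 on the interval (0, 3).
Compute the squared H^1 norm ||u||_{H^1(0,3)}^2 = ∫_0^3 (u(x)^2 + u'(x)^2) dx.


||u||_{H^1}^2 = 273954/35

The H^1 norm (squared) on an interval (0, L) is
  ||u||_{H^1}^2 = ∫_0^L u(x)^2 dx + ∫_0^L u'(x)^2 dx.
Compute u'(x) = -4*x**3 - 1.
Then u(x)^2 = x**8 + 2*x**5 + 4*x**4 + x**2 + 4*x + 4 and u'(x)^2 = 16*x**6 + 8*x**3 + 1.
Integrate each monomial from 0 to 3 using ∫_0^3 c·x^n dx = c·3^(n+1)/(n+1):
  ∫_0^3 u(x)^2 dx = ∫_0^3 (x^8 + 2*x^5 + 4*x^4 + x^2 + 4*x + 4) dx. Term by term:
    ∫_0^3 x^8 dx = 2187;  ∫_0^3 2*x^5 dx = 243;  ∫_0^3 4*x^4 dx = 972/5;
    ∫_0^3 x^2 dx = 9;  ∫_0^3 4*x dx = 18;  ∫_0^3 4 dx = 12.
  Sum: 2187 + 243 + 972/5 + 9 + 18 + 12 = 13317/5.
  ∫_0^3 u'(x)^2 dx = ∫_0^3 (16*x^6 + 8*x^3 + 1) dx. Term by term:
    ∫_0^3 16*x^6 dx = 34992/7;  ∫_0^3 8*x^3 dx = 162;  ∫_0^3 1 dx = 3.
  Sum: 34992/7 + 162 + 3 = 36147/7.
Adding: ||u||_{H^1}^2 = 13317/5 + 36147/7 = 273954/35.


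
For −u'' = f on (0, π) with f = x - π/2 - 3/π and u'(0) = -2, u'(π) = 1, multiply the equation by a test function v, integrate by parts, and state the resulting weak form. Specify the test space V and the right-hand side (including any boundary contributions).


V = H^1(0, π) (v unrestricted at boundary; u is determined up to an additive constant); weak form: ∫_0^π u'v' dx = ∫_0^π (x - π/2 - 3/π) v dx + v(π) + 2·v(0) for all v ∈ V.

Multiply both sides by a test function v and integrate from 0 to π:
  ∫_0^π −u''(x) v(x) dx = ∫_0^π f(x) v(x) dx.
Integrate the LHS by parts once:
  ∫_0^π −u'' v dx = −[u'(x) v(x)]_0^π + ∫_0^π u'(x) v'(x) dx.
Thus ∫_0^π u'(x) v'(x) dx = ∫_0^π f(x) v(x) dx + [u'(x) v(x)]_0^π.
Choose V so that boundary terms are either known or forced to vanish.
u has inhomogeneous Neumann u'(0) = -2, u'(π) = 1. [u' v]_0^π = (1)·v(π) − (-2)·v(0) = v(π) + 2·v(0). Take V = H^1(0, π); boundary term becomes part of RHS.
Weak formulation: find u (satisfying any essential BC) such that ∫_0^π u'(x) v'(x) dx = ∫_0^π f v dx + v(π) + 2·v(0) for all v ∈ V (Neumann data are natural BCs: they enter the RHS as boundary terms).
Substituting f(x) = x - π/2 - 3/π, the right-hand side is ∫_0^π (x - π/2 - 3/π) v dx + v(π) + 2·v(0).
Compatibility check (pure Neumann): taking v ≡ 1 ∈ V gives 0 = ∫_0^π f dx + (1) − (-2), i.e. ∫_0^π f dx must equal u'(0) − u'(π) = -3. Indeed ∫_0^π (x - π/2 - 3/π) dx = -3, so the data are compatible. The solution is then unique only up to an additive constant (fix it e.g. by requiring ∫_0^π u dx = 0).


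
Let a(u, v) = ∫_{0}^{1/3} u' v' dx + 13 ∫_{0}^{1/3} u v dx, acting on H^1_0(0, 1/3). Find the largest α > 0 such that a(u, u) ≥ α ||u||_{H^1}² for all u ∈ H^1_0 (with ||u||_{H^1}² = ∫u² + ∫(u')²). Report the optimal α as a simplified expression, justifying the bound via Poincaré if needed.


α = 1

Coercivity of a(·,·) on H^1_0(0, 1/3) means a(u, u) ≥ α ||u||_{H^1}² for every u ∈ H^1_0.
The interval has length L = 1/3, and Poincaré/coercivity depend only on L. Here a(u, u) = ∫(u')² + (13)·∫u².
Here c = 13 ≥ 1, so a(u,u) = ∫(u')² + c∫u² ≥ ∫(u')² + ∫u² = ||u||_{H^1}², i.e. α = 1 works. No larger α is possible: a(u,u) ≥ α||u||_{H^1}² means (1−α)∫(u')² ≥ (α−c)∫u², and for the modes u_n = sin(nπ(x−x₀)/L) (x₀ the left endpoint) one has ∫u_n²/∫(u_n')² = (L/(nπ))² → 0, so a(u_n,u_n)/||u_n||_{H^1}² → 1. Hence the optimal constant is α = 1.
Therefore α = 1.


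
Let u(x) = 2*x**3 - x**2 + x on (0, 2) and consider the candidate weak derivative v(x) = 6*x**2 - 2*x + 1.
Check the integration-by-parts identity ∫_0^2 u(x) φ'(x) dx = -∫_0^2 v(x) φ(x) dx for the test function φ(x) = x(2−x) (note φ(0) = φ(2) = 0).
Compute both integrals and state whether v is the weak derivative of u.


LHS = -124/15, RHS = -124/15. Yes, v = u' weakly.

u(x) = 2*x**3 - x**2 + x, classical derivative u'(x) = 6*x**2 - 2*x + 1.
φ(x) = x(2−x), so φ'(x) = 2 - 2*x.
Note φ(0) = φ(2) = 0, so the boundary term u·φ vanishes.
LHS = ∫_0^2 u(x) φ'(x) dx = ∫_0^2 (-4*x^4 + 6*x^3 - 4*x^2 + 2*x) dx. Term by term:
  ∫_0^2 -4*x^4 dx = -128/5;  ∫_0^2 6*x^3 dx = 24;  ∫_0^2 -4*x^2 dx = -32/3;
  ∫_0^2 2*x dx = 4.
Sum: -128/5 + 24 − 32/3 + 4 = -124/15.
So LHS = -124/15.
∫_0^2 v(x) φ(x) dx = ∫_0^2 (-6*x^4 + 14*x^3 - 5*x^2 + 2*x) dx. Term by term:
  ∫_0^2 -6*x^4 dx = -192/5;  ∫_0^2 14*x^3 dx = 56;  ∫_0^2 -5*x^2 dx = -40/3;
  ∫_0^2 2*x dx = 4.
Sum: -192/5 + 56 − 40/3 + 4 = 124/15.
So RHS = -∫_0^2 v(x) φ(x) dx = -124/15.
LHS = RHS, so the identity holds for this test φ.
Moreover u is smooth here and v(x) = u'(x) = 6*x**2 - 2*x + 1 pointwise, so the identity holds for every test function. Hence v is the weak derivative of u.


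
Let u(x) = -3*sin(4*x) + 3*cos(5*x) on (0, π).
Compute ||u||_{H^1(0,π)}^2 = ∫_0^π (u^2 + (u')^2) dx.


||u||_{H^1(0,π)}^2 = 416 + 387*π/2

u'(x) = -15*sin(5*x) - 12*cos(4*x).
Expand u² and (u')² and integrate term by term on (0, π), using: for integers n ≥ 1, ∫_0^π sin²(nx) dx = ∫_0^π cos²(nx) dx = π/2; for n ≠ n', ∫_0^π sin(nx)sin(n'x) dx = ∫_0^π cos(nx)cos(n'x) dx = 0; and by product-to-sum, ∫_0^π sin(nx)cos(n'x) dx = ½∫_0^π [sin((n+n')x) + sin((n−n')x)] dx, which is 0 when n+n' is even and 2n/(n²−n'²) when n+n' is odd (it need not vanish on (0, π)).
  u² squared terms: (-3)²·∫sin(4x)² dx = 9·π/2 = 9*π/2;  (3)²·∫cos(5x)² dx = 9·π/2 = 9*π/2.
  u² cross terms: 2·(-3)·(3)·∫sin(4x)·cos(5x) dx = -18·(-8/9) = 16.
  So ∫_0^π u² dx = 9*π/2 + 9*π/2 + 16 = 16 + 9*π.
  (u')² squared terms: (-15)²·∫sin(5x)² dx = 225·π/2 = 225*π/2;  (-12)²·∫cos(4x)² dx = 144·π/2 = 72*π.
  (u')² cross terms: 2·(-15)·(-12)·∫sin(5x)·cos(4x) dx = 360·(10/9) = 400.
  So ∫_0^π (u')² dx = 225*π/2 + 72*π + 400 = 400 + 369*π/2.
||u||_{H^1}^2 = (16 + 9*π) + (400 + 369*π/2) = 416 + 387*π/2.


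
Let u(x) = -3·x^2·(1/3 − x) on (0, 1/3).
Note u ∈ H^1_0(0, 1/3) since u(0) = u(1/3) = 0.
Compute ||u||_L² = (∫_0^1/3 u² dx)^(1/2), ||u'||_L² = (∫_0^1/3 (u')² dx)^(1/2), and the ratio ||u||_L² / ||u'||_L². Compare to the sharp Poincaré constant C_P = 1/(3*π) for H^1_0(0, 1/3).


||u||_L² / ||u'||_L² = sqrt(14)/42 < C_P = 1/(3*π).

u(x) = -3·x^2·(1/3 − x), so u'(x) = x*(9*x - 2).
u(x) = -3·x^2·(1/3 − x) vanishes at x = 0 and x = 1/3, so u ∈ H^1_0(0, 1/3). Differentiate via the product rule and integrate the resulting polynomials term by term.
  ∫_0^1/3 u² dx = ∫_0^1/3 (9*x^6 - 6*x^5 + x^4) dx. Term by term:
    ∫_0^1/3 9*x^6 dx = 1/1701;  ∫_0^1/3 -6*x^5 dx = -1/729;  ∫_0^1/3 x^4 dx = 1/1215.
  Sum: 1/1701 − 1/729 + 1/1215 = 1/25515.
  ∫_0^1/3 (u')² dx = ∫_0^1/3 (81*x^4 - 36*x^3 + 4*x^2) dx. Term by term:
    ∫_0^1/3 81*x^4 dx = 1/15;  ∫_0^1/3 -36*x^3 dx = -1/9;  ∫_0^1/3 4*x^2 dx = 4/81.
  Sum: 1/15 − 1/9 + 4/81 = 2/405.
∫_0^1/3 u² dx = 1/25515, so ||u||_L² = sqrt(35)/945.
∫_0^1/3 (u')² dx = 2/405, so ||u'||_L² = sqrt(10)/45.
Ratio ||u||_L² / ||u'||_L² = sqrt(14)/42.
Sharp Poincaré constant on H^1_0(0, 1/3) is C_P = L/π = 1/(3*π), achieved by sin(3*π·x).
A polynomial bump cannot attain the sharp Poincaré constant (only the first sine eigenfunction does), so the ratio is strictly less than C_P, consistent with ||u||_L² ≤ C_P ||u'||_L².


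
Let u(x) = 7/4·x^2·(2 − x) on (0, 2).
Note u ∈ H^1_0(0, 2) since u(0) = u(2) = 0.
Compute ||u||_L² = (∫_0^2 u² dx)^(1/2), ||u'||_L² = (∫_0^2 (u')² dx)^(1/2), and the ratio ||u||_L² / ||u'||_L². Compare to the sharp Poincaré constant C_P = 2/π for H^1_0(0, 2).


||u||_L² / ||u'||_L² = sqrt(14)/7 < C_P = 2/π.

u(x) = 7/4·x^2·(2 − x), so u'(x) = 7*x*(4 - 3*x)/4.
u(x) = 7/4·x^2·(2 − x) vanishes at x = 0 and x = 2, so u ∈ H^1_0(0, 2). Differentiate via the product rule and integrate the resulting polynomials term by term.
  ∫_0^2 u² dx = ∫_0^2 (49*x^6/16 - 49*x^5/4 + 49*x^4/4) dx. Term by term:
    ∫_0^2 49*x^6/16 dx = 56;  ∫_0^2 -49*x^5/4 dx = -392/3;  ∫_0^2 49*x^4/4 dx = 392/5.
  Sum: 56 − 392/3 + 392/5 = 56/15.
  ∫_0^2 (u')² dx = ∫_0^2 (441*x^4/16 - 147*x^3/2 + 49*x^2) dx. Term by term:
    ∫_0^2 441*x^4/16 dx = 882/5;  ∫_0^2 -147*x^3/2 dx = -294;  ∫_0^2 49*x^2 dx = 392/3.
  Sum: 882/5 − 294 + 392/3 = 196/15.
∫_0^2 u² dx = 56/15, so ||u||_L² = 2*sqrt(210)/15.
∫_0^2 (u')² dx = 196/15, so ||u'||_L² = 14*sqrt(15)/15.
Ratio ||u||_L² / ||u'||_L² = sqrt(14)/7.
Sharp Poincaré constant on H^1_0(0, 2) is C_P = L/π = 2/π, achieved by sin(π/2·x).
A polynomial bump cannot attain the sharp Poincaré constant (only the first sine eigenfunction does), so the ratio is strictly less than C_P, consistent with ||u||_L² ≤ C_P ||u'||_L².


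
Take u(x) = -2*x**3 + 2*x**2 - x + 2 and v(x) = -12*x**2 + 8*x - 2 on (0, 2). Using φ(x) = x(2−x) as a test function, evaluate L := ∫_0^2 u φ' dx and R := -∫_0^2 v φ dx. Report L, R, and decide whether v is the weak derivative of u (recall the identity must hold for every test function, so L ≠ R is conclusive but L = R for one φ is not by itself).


LHS = 28/5, RHS = 56/5. No, v is not the weak derivative of u.

u(x) = -2*x**3 + 2*x**2 - x + 2, classical derivative u'(x) = -6*x**2 + 4*x - 1.
φ(x) = x(2−x), so φ'(x) = 2 - 2*x.
Note φ(0) = φ(2) = 0, so the boundary term u·φ vanishes.
LHS = ∫_0^2 u(x) φ'(x) dx = ∫_0^2 (4*x^4 - 8*x^3 + 6*x^2 - 6*x + 4) dx. Term by term:
  ∫_0^2 4*x^4 dx = 128/5;  ∫_0^2 -8*x^3 dx = -32;  ∫_0^2 6*x^2 dx = 16;
  ∫_0^2 -6*x dx = -12;  ∫_0^2 4 dx = 8.
Sum: 128/5 − 32 + 16 − 12 + 8 = 28/5.
So LHS = 28/5.
∫_0^2 v(x) φ(x) dx = ∫_0^2 (12*x^4 - 32*x^3 + 18*x^2 - 4*x) dx. Term by term:
  ∫_0^2 12*x^4 dx = 384/5;  ∫_0^2 -32*x^3 dx = -128;  ∫_0^2 18*x^2 dx = 48;
  ∫_0^2 -4*x dx = -8.
Sum: 384/5 − 128 + 48 − 8 = -56/5.
So RHS = -∫_0^2 v(x) φ(x) dx = 56/5.
LHS − RHS = -28/5 ≠ 0, so the identity fails.
(For a valid weak derivative the identity must hold for EVERY test function, in particular this one. The failure shows v is NOT the weak derivative of u.)
Correct weak derivative would be u'(x) = -6*x**2 + 4*x - 1.


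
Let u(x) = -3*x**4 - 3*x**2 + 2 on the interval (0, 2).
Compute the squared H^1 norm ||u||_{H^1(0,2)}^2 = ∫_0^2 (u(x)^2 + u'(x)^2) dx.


||u||_{H^1}^2 = 155704/35

The H^1 norm (squared) on an interval (0, L) is
  ||u||_{H^1}^2 = ∫_0^L u(x)^2 dx + ∫_0^L u'(x)^2 dx.
Compute u'(x) = -12*x**3 - 6*x.
Then u(x)^2 = 9*x**8 + 18*x**6 - 3*x**4 - 12*x**2 + 4 and u'(x)^2 = 144*x**6 + 144*x**4 + 36*x**2.
Integrate each monomial from 0 to 2 using ∫_0^2 c·x^n dx = c·2^(n+1)/(n+1):
  ∫_0^2 u(x)^2 dx = ∫_0^2 (9*x^8 + 18*x^6 - 3*x^4 - 12*x^2 + 4) dx. Term by term:
    ∫_0^2 9*x^8 dx = 512;  ∫_0^2 18*x^6 dx = 2304/7;  ∫_0^2 -3*x^4 dx = -96/5;
    ∫_0^2 -12*x^2 dx = -32;  ∫_0^2 4 dx = 8.
  Sum: 512 + 2304/7 − 96/5 − 32 + 8 = 27928/35.
  ∫_0^2 u'(x)^2 dx = ∫_0^2 (144*x^6 + 144*x^4 + 36*x^2) dx. Term by term:
    ∫_0^2 144*x^6 dx = 18432/7;  ∫_0^2 144*x^4 dx = 4608/5;  ∫_0^2 36*x^2 dx = 96.
  Sum: 18432/7 + 4608/5 + 96 = 127776/35.
Adding: ||u||_{H^1}^2 = 27928/35 + 127776/35 = 155704/35.


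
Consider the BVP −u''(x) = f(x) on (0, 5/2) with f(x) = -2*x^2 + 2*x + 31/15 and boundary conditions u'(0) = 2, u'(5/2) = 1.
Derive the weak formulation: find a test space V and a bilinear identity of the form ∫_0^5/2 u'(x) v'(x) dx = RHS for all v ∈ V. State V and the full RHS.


V = H^1(0, 5/2) (v unrestricted at boundary; u is determined up to an additive constant); weak form: ∫_0^5/2 u'v' dx = ∫_0^5/2 (-2*x^2 + 2*x + 31/15) v dx + v(5/2) − 2·v(0) for all v ∈ V.

Multiply both sides by a test function v and integrate from 0 to 5/2:
  ∫_0^5/2 −u''(x) v(x) dx = ∫_0^5/2 f(x) v(x) dx.
Integrate the LHS by parts once:
  ∫_0^5/2 −u'' v dx = −[u'(x) v(x)]_0^5/2 + ∫_0^5/2 u'(x) v'(x) dx.
Thus ∫_0^5/2 u'(x) v'(x) dx = ∫_0^5/2 f(x) v(x) dx + [u'(x) v(x)]_0^5/2.
Choose V so that boundary terms are either known or forced to vanish.
u has inhomogeneous Neumann u'(0) = 2, u'(5/2) = 1. [u' v]_0^5/2 = (1)·v(5/2) − (2)·v(0) = v(5/2) − 2·v(0). Take V = H^1(0, 5/2); boundary term becomes part of RHS.
Weak formulation: find u (satisfying any essential BC) such that ∫_0^5/2 u'(x) v'(x) dx = ∫_0^5/2 f v dx + v(5/2) − 2·v(0) for all v ∈ V (Neumann data are natural BCs: they enter the RHS as boundary terms).
Substituting f(x) = -2*x^2 + 2*x + 31/15, the right-hand side is ∫_0^5/2 (-2*x^2 + 2*x + 31/15) v dx + v(5/2) − 2·v(0).
Compatibility check (pure Neumann): taking v ≡ 1 ∈ V gives 0 = ∫_0^5/2 f dx + (1) − (2), i.e. ∫_0^5/2 f dx must equal u'(0) − u'(5/2) = 1. Indeed ∫_0^5/2 (-2*x^2 + 2*x + 31/15) dx = 1, so the data are compatible. The solution is then unique only up to an additive constant (fix it e.g. by requiring ∫_0^5/2 u dx = 0).


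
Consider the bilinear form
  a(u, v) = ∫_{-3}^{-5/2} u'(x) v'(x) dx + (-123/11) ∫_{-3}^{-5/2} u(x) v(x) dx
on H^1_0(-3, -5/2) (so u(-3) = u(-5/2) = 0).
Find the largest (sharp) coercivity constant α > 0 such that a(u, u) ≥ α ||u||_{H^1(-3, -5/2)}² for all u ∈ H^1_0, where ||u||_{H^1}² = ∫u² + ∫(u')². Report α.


α = (-123 + 44*π^2)/(11*(1 + 4*π^2))

Coercivity of a(·,·) on H^1_0(-3, -5/2) means a(u, u) ≥ α ||u||_{H^1}² for every u ∈ H^1_0.
The interval has length L = 1/2, and Poincaré/coercivity depend only on L. Here a(u, u) = ∫(u')² + (-123/11)·∫u².
Here c = -123/11 < 0 with |c| < (π/L)² = 4*π^2, so coercivity still holds. The condition a(u,u) ≥ α||u||_{H^1}² reads (1−α)∫(u')² ≥ (α−c)∫u². Any admissible α is ≤ 1 (rapidly oscillating u have ∫u²/∫(u')² → 0), and α = 1 would force 0 ≥ (1−c)∫u², impossible since c < 1; so 1−α > 0. By the sharp Poincaré inequality on H^1_0 of an interval of length L, ∫(u')² ≥ (π/L)²∫u² with equality for the first sine mode sin(π(x−x₀)/L) (x₀ the left endpoint), so the inequality holds for all u iff (1−α)(π/L)² ≥ α − c, i.e. α ≤ ((π/L)² + c)/((π/L)² + 1) = (1 + c(L/π)²)/(1 + (L/π)²). (Direct route, valid since c ≤ 0: Poincaré gives c∫u² ≥ c(L/π)²∫(u')², so a(u,u) ≥ (1 + c(L/π)²)∫(u')², while ||u||_{H^1}² ≤ (1 + (L/π)²)∫(u')²; dividing yields the same α.) With (π/L)² = 4*π^2 and c = -123/11, the largest admissible constant is α = ((π/L)² + c)/((π/L)² + 1).
Simplifying, α = (-123 + 44*π^2)/(11*(1 + 4*π^2)).


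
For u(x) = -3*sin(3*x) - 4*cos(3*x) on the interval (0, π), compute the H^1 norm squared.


||u||_{H^1(0,π)}^2 = 125*π

u'(x) = 12*sin(3*x) - 9*cos(3*x).
Expand u² and (u')² and integrate term by term on (0, π), using: for integers n ≥ 1, ∫_0^π sin²(nx) dx = ∫_0^π cos²(nx) dx = π/2; for n ≠ n', ∫_0^π sin(nx)sin(n'x) dx = ∫_0^π cos(nx)cos(n'x) dx = 0; and by product-to-sum, ∫_0^π sin(nx)cos(n'x) dx = ½∫_0^π [sin((n+n')x) + sin((n−n')x)] dx, which is 0 when n+n' is even and 2n/(n²−n'²) when n+n' is odd (it need not vanish on (0, π)).
  u² squared terms: (-4)²·∫cos(3x)² dx = 16·π/2 = 8*π;  (-3)²·∫sin(3x)² dx = 9·π/2 = 9*π/2.
  u² cross terms: 2·(-4)·(-3)·∫cos(3x)·sin(3x) dx = 24·(0) = 0.
  So ∫_0^π u² dx = 8*π + 9*π/2 + 0 = 25*π/2.
  (u')² squared terms: (-9)²·∫cos(3x)² dx = 81·π/2 = 81*π/2;  (12)²·∫sin(3x)² dx = 144·π/2 = 72*π.
  (u')² cross terms: 2·(-9)·(12)·∫cos(3x)·sin(3x) dx = -216·(0) = 0.
  So ∫_0^π (u')² dx = 81*π/2 + 72*π + 0 = 225*π/2.
||u||_{H^1}^2 = (25*π/2) + (225*π/2) = 125*π.


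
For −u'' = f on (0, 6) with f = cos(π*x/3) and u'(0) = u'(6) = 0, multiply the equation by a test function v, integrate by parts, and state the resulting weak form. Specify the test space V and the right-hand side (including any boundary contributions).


V = H^1(0, 6) (no boundary constraint on v; u is determined up to an additive constant); weak form: ∫_0^6 u'v' dx = ∫_0^6 (cos(π*x/3)) v dx for all v ∈ V.

Multiply both sides by a test function v and integrate from 0 to 6:
  ∫_0^6 −u''(x) v(x) dx = ∫_0^6 f(x) v(x) dx.
Integrate the LHS by parts once:
  ∫_0^6 −u'' v dx = −[u'(x) v(x)]_0^6 + ∫_0^6 u'(x) v'(x) dx.
Thus ∫_0^6 u'(x) v'(x) dx = ∫_0^6 f(x) v(x) dx + [u'(x) v(x)]_0^6.
Choose V so that boundary terms are either known or forced to vanish.
u has homogeneous Neumann: u'(0) = u'(6) = 0. So [u' v]_0^6 = 0·v(6) − 0·v(0) = 0 for any v; take V = H^1(0, 6).
Weak formulation: find u (satisfying any essential BC) such that ∫_0^6 u'(x) v'(x) dx = ∫_0^6 f v dx for all v ∈ V (homogeneous Neumann, so boundary terms vanish).
Substituting f(x) = cos(π*x/3), the right-hand side is ∫_0^6 (cos(π*x/3)) v dx.
Compatibility check (pure Neumann): taking v ≡ 1 ∈ V gives 0 = ∫_0^6 f dx + (0) − (0), i.e. ∫_0^6 f dx must equal u'(0) − u'(6) = 0. Indeed ∫_0^6 (cos(π*x/3)) dx = 0, so the data are compatible. The solution is then unique only up to an additive constant (fix it e.g. by requiring ∫_0^6 u dx = 0).


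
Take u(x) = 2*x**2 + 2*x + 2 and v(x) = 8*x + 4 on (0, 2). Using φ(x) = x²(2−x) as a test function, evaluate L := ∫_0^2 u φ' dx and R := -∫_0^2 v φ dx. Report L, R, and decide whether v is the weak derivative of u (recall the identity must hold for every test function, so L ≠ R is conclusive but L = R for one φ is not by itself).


LHS = -136/15, RHS = -272/15. No, v is not the weak derivative of u.

u(x) = 2*x**2 + 2*x + 2, classical derivative u'(x) = 4*x + 2.
φ(x) = x²(2−x), so φ'(x) = x*(4 - 3*x).
Note φ(0) = φ(2) = 0, so the boundary term u·φ vanishes.
LHS = ∫_0^2 u(x) φ'(x) dx = ∫_0^2 (-6*x^4 + 2*x^3 + 2*x^2 + 8*x) dx. Term by term:
  ∫_0^2 -6*x^4 dx = -192/5;  ∫_0^2 2*x^3 dx = 8;  ∫_0^2 2*x^2 dx = 16/3;
  ∫_0^2 8*x dx = 16.
Sum: -192/5 + 8 + 16/3 + 16 = -136/15.
So LHS = -136/15.
∫_0^2 v(x) φ(x) dx = ∫_0^2 (-8*x^4 + 12*x^3 + 8*x^2) dx. Term by term:
  ∫_0^2 -8*x^4 dx = -256/5;  ∫_0^2 12*x^3 dx = 48;  ∫_0^2 8*x^2 dx = 64/3.
Sum: -256/5 + 48 + 64/3 = 272/15.
So RHS = -∫_0^2 v(x) φ(x) dx = -272/15.
LHS − RHS = 136/15 ≠ 0, so the identity fails.
(For a valid weak derivative the identity must hold for EVERY test function, in particular this one. The failure shows v is NOT the weak derivative of u.)
Correct weak derivative would be u'(x) = 4*x + 2.


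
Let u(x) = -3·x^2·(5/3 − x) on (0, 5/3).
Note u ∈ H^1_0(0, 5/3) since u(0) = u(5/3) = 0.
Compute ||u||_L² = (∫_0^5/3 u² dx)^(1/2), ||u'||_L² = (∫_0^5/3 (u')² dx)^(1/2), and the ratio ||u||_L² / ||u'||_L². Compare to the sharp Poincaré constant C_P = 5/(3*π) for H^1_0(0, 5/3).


||u||_L² / ||u'||_L² = 5*sqrt(14)/42 < C_P = 5/(3*π).

u(x) = -3·x^2·(5/3 − x), so u'(x) = x*(9*x - 10).
u(x) = -3·x^2·(5/3 − x) vanishes at x = 0 and x = 5/3, so u ∈ H^1_0(0, 5/3). Differentiate via the product rule and integrate the resulting polynomials term by term.
  ∫_0^5/3 u² dx = ∫_0^5/3 (9*x^6 - 30*x^5 + 25*x^4) dx. Term by term:
    ∫_0^5/3 9*x^6 dx = 78125/1701;  ∫_0^5/3 -30*x^5 dx = -78125/729;  ∫_0^5/3 25*x^4 dx = 15625/243.
  Sum: 78125/1701 − 78125/729 + 15625/243 = 15625/5103.
  ∫_0^5/3 (u')² dx = ∫_0^5/3 (81*x^4 - 180*x^3 + 100*x^2) dx. Term by term:
    ∫_0^5/3 81*x^4 dx = 625/3;  ∫_0^5/3 -180*x^3 dx = -3125/9;  ∫_0^5/3 100*x^2 dx = 12500/81.
  Sum: 625/3 − 3125/9 + 12500/81 = 1250/81.
∫_0^5/3 u² dx = 15625/5103, so ||u||_L² = 125*sqrt(7)/189.
∫_0^5/3 (u')² dx = 1250/81, so ||u'||_L² = 25*sqrt(2)/9.
Ratio ||u||_L² / ||u'||_L² = 5*sqrt(14)/42.
Sharp Poincaré constant on H^1_0(0, 5/3) is C_P = L/π = 5/(3*π), achieved by sin(3*π/5·x).
A polynomial bump cannot attain the sharp Poincaré constant (only the first sine eigenfunction does), so the ratio is strictly less than C_P, consistent with ||u||_L² ≤ C_P ||u'||_L².
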